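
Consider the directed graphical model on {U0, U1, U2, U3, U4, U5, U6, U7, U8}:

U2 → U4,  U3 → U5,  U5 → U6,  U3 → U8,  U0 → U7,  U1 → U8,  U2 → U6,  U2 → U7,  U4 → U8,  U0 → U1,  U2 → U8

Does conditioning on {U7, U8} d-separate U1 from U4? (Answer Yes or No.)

There are 6 undirected paths between U1 and U4; checking each against the conditioning set {U7, U8}:
Path 1: U1 → U8 ← U3 → U5 → U6 ← U2 → U4
  U6 is a collider here and neither U6 nor any of its descendants is conditioned on, so the collider stays closed — the path is blocked at U6.
Path 2: U1 → U8 ← U2 → U4
  U8 is a collider and U8 is conditioned on, which opens it; U2 is a fork and U2 is not conditioned on — no node blocks this path, so it is active.
Path 3: U1 → U8 ← U4
  U8 is a collider and U8 is conditioned on, which opens it — no node blocks this path, so it is active.
Path 4: U1 ← U0 → U7 ← U2 → U8 ← U4
  U0 is a fork and U0 is not conditioned on; U7 is a collider and U7 is conditioned on, which opens it; U2 is a fork and U2 is not conditioned on; U8 is a collider and U8 is conditioned on, which opens it — no node blocks this path, so it is active.
Path 5: U1 ← U0 → U7 ← U2 → U6 ← U5 ← U3 → U8 ← U4
  U6 is a collider here and neither U6 nor any of its descendants is conditioned on, so the collider stays closed — the path is blocked at U6.
Path 6: U1 ← U0 → U7 ← U2 → U4
  U0 is a fork and U0 is not conditioned on; U7 is a collider and U7 is conditioned on, which opens it; U2 is a fork and U2 is not conditioned on — no node blocks this path, so it is active.
At least one path is unblocked, so d-separation fails.

No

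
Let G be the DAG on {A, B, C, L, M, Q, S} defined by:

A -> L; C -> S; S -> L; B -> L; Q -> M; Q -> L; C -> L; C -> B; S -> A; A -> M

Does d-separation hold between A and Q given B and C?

Yes — A and Q are d-separated given {B, C}.

Enumerating the 5 paths from A to Q and testing each for blocking by {B, C}:
Path 1: A ← S ← C → L ← Q
  C is a fork here and C is conditioned on, so the path is blocked at C.
Path 2: A ← S ← C → B → L ← Q
  C is a fork here and C is conditioned on, so the path is blocked at C.
Path 3: A ← S → L ← Q
  L is a collider here and neither L nor any of its descendants is conditioned on, so the collider stays closed — the path is blocked at L.
Path 4: A → L ← Q
  L is a collider here and neither L nor any of its descendants is conditioned on, so the collider stays closed — the path is blocked at L.
Path 5: A → M ← Q
  M is a collider here and neither M nor any of its descendants is conditioned on, so the collider stays closed — the path is blocked at M.
Every path is blocked, so A and Q are d-separated given {B, C}.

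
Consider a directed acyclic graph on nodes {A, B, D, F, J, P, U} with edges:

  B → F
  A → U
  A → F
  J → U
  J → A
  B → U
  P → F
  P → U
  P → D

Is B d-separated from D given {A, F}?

6 paths connect B and D; each must be blocked for d-separation to hold:
Path 1: B → F ← P → D
  F is a collider and F is conditioned on, which opens it; P is a fork and P is not conditioned on — no node blocks this path, so it is active.
Path 2: B → F ← A ← J → U ← P → D
  A is a chain here and A is conditioned on, so the path is blocked at A.
Path 3: B → F ← A → U ← P → D
  A is a fork here and A is conditioned on, so the path is blocked at A.
Path 4: B → U ← J → A → F ← P → D
  U is a collider here and neither U nor any of its descendants is conditioned on, so the collider stays closed — the path is blocked at U.
Path 5: B → U ← P → D
  U is a collider here and neither U nor any of its descendants is conditioned on, so the collider stays closed — the path is blocked at U.
Path 6: B → U ← A → F ← P → D
  U is a collider here and neither U nor any of its descendants is conditioned on, so the collider stays closed — the path is blocked at U.
Since the path B → F ← P → D is active, B and D are not d-separated given {A, F}.

No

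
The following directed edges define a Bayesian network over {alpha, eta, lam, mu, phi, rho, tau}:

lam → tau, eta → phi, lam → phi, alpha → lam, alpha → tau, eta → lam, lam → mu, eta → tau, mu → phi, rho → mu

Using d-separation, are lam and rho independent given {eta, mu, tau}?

No

5 paths connect lam and rho; each must be blocked for d-separation to hold:
  1. lam → mu ← rho — mu:collider[open] ⇒ active
  2. lam → phi ← mu ← rho — phi:collider[blocks]; mu:chain[blocks] ⇒ blocked
  3. lam → tau ← eta → phi ← mu ← rho — tau:collider[open]; eta:fork[blocks]; phi:collider[blocks]; mu:chain[blocks] ⇒ blocked
  4. lam ← eta → phi ← mu ← rho — eta:fork[blocks]; phi:collider[blocks]; mu:chain[blocks] ⇒ blocked
  5. lam ← alpha → tau ← eta → phi ← mu ← rho — alpha:fork[open]; tau:collider[open]; eta:fork[blocks]; phi:collider[blocks]; mu:chain[blocks] ⇒ blocked
At least one path is unblocked, so d-separation fails.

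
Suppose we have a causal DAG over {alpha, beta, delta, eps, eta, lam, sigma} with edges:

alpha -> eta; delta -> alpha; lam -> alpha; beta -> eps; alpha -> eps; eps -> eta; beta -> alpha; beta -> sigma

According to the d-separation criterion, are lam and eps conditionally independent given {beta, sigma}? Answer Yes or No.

There are 3 undirected paths between lam and eps; checking each against the conditioning set {beta, sigma}:
  1. lam → alpha ← beta → eps — alpha:collider[blocks]; beta:fork[blocks] ⇒ blocked
  2. lam → alpha → eps — alpha:chain[open] ⇒ active
  3. lam → alpha → eta ← eps — alpha:chain[open]; eta:collider[blocks] ⇒ blocked
At least one path is unblocked, so d-separation fails.

No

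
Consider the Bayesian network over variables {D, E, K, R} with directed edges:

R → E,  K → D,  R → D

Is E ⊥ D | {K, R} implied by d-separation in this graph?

The only undirected path from E to D is:
  1. E ← R → D — R:fork[blocks] ⇒ blocked
All paths are blocked; E ⊥ D | {K, R} holds.

Yes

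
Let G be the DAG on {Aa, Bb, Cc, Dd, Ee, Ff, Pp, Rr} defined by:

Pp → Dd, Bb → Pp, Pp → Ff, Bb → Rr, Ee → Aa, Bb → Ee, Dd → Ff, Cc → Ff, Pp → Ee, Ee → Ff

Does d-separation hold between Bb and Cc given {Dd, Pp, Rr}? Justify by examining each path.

Yes — Bb and Cc are d-separated given {Dd, Pp, Rr}.

6 paths connect Bb and Cc; each must be blocked for d-separation to hold:
  1. Bb → Pp → Dd → Ff ← Cc — Pp:chain[blocks]; Dd:chain[blocks]; Ff:collider[blocks] ⇒ blocked
  2. Bb → Pp → Ff ← Cc — Pp:chain[blocks]; Ff:collider[blocks] ⇒ blocked
  3. Bb → Pp → Ee → Ff ← Cc — Pp:chain[blocks]; Ee:chain[open]; Ff:collider[blocks] ⇒ blocked
  4. Bb → Ee → Ff ← Cc — Ee:chain[open]; Ff:collider[blocks] ⇒ blocked
  5. Bb → Ee ← Pp → Dd → Ff ← Cc — Ee:collider[blocks]; Pp:fork[blocks]; Dd:chain[blocks]; Ff:collider[blocks] ⇒ blocked
  6. Bb → Ee ← Pp → Ff ← Cc — Ee:collider[blocks]; Pp:fork[blocks]; Ff:collider[blocks] ⇒ blocked
Since every path is blocked, d-separation holds.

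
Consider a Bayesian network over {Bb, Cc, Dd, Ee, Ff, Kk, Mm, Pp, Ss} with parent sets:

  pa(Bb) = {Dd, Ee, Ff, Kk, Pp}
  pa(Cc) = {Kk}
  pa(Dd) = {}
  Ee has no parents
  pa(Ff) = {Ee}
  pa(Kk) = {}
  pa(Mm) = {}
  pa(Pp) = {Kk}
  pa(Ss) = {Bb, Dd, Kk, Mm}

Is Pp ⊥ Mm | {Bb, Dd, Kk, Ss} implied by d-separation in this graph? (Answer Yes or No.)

Yes

6 paths connect Pp and Mm; each must be blocked for d-separation to hold:
Path 1: Pp ← Kk → Ss ← Mm
  Kk is a fork here and Kk is conditioned on, so the path is blocked at Kk.
Path 2: Pp ← Kk → Bb → Ss ← Mm
  Kk is a fork here and Kk is conditioned on, so the path is blocked at Kk.
Path 3: Pp ← Kk → Bb ← Dd → Ss ← Mm
  Kk is a fork here and Kk is conditioned on, so the path is blocked at Kk.
Path 4: Pp → Bb → Ss ← Mm
  Bb is a chain here and Bb is conditioned on, so the path is blocked at Bb.
Path 5: Pp → Bb ← Dd → Ss ← Mm
  Dd is a fork here and Dd is conditioned on, so the path is blocked at Dd.
Path 6: Pp → Bb ← Kk → Ss ← Mm
  Kk is a fork here and Kk is conditioned on, so the path is blocked at Kk.
All paths are blocked; Pp ⊥ Mm | {Bb, Dd, Kk, Ss} holds.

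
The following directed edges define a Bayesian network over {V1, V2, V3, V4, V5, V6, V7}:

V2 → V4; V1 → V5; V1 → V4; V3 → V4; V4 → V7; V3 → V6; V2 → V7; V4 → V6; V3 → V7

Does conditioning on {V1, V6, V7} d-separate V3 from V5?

We examine all 4 paths between V3 and V5:
Path 1: V3 → V6 ← V4 ← V1 → V5
  V1 is a fork here and V1 is conditioned on, so the path is blocked at V1.
Path 2: V3 → V7 ← V4 ← V1 → V5
  V1 is a fork here and V1 is conditioned on, so the path is blocked at V1.
Path 3: V3 → V7 ← V2 → V4 ← V1 → V5
  V1 is a fork here and V1 is conditioned on, so the path is blocked at V1.
Path 4: V3 → V4 ← V1 → V5
  V1 is a fork here and V1 is conditioned on, so the path is blocked at V1.
All paths are blocked; V3 ⊥ V5 | {V1, V6, V7} holds.

Yes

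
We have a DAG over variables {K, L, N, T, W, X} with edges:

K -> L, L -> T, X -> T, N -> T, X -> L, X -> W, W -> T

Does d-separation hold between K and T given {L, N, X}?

Yes

There are 3 undirected paths between K and T; checking each against the conditioning set {L, N, X}:
Path 1: K → L → T
  L is a chain here and L is conditioned on, so the path is blocked at L.
Path 2: K → L ← X → T
  X is a fork here and X is conditioned on, so the path is blocked at X.
Path 3: K → L ← X → W → T
  X is a fork here and X is conditioned on, so the path is blocked at X.
All paths are blocked; K ⊥ T | {L, N, X} holds.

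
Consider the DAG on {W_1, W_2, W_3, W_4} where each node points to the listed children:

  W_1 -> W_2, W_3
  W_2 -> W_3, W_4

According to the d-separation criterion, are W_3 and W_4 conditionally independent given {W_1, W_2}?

Enumerating the 2 paths from W_3 to W_4 and testing each for blocking by {W_1, W_2}:
Path 1: W_3 ← W_1 → W_2 → W_4
  W_1 is a fork here and W_1 is conditioned on, so the path is blocked at W_1.
Path 2: W_3 ← W_2 → W_4
  W_2 is a fork here and W_2 is conditioned on, so the path is blocked at W_2.
Since every path is blocked, d-separation holds.

Yes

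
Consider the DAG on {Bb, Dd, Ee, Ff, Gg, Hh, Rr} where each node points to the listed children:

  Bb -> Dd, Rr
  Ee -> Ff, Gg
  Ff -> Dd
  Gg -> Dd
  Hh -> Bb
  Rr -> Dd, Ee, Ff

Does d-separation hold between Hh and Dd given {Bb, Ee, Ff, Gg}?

Yes — Hh and Dd are d-separated given {Bb, Ee, Ff, Gg}.

We examine all 6 paths between Hh and Dd:
Path 1: Hh → Bb → Dd
  Bb is a chain here and Bb is conditioned on, so the path is blocked at Bb.
Path 2: Hh → Bb → Rr → Ee → Ff → Dd
  Bb is a chain here and Bb is conditioned on, so the path is blocked at Bb.
Path 3: Hh → Bb → Rr → Ee → Gg → Dd
  Bb is a chain here and Bb is conditioned on, so the path is blocked at Bb.
Path 4: Hh → Bb → Rr → Dd
  Bb is a chain here and Bb is conditioned on, so the path is blocked at Bb.
Path 5: Hh → Bb → Rr → Ff ← Ee → Gg → Dd
  Bb is a chain here and Bb is conditioned on, so the path is blocked at Bb.
Path 6: Hh → Bb → Rr → Ff → Dd
  Bb is a chain here and Bb is conditioned on, so the path is blocked at Bb.
Since every path is blocked, d-separation holds.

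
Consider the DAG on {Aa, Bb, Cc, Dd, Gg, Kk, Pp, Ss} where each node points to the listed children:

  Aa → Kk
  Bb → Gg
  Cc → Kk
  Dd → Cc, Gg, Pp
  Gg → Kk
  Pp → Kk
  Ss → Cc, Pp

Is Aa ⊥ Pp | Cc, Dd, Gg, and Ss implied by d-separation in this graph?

We examine all 5 paths between Aa and Pp:
  1. Aa → Kk ← Gg ← Dd → Cc ← Ss → Pp — Kk:collider[blocks]; Gg:chain[blocks]; Dd:fork[blocks]; Cc:collider[open]; Ss:fork[blocks] ⇒ blocked
  2. Aa → Kk ← Gg ← Dd → Pp — Kk:collider[blocks]; Gg:chain[blocks]; Dd:fork[blocks] ⇒ blocked
  3. Aa → Kk ← Cc ← Ss → Pp — Kk:collider[blocks]; Cc:chain[blocks]; Ss:fork[blocks] ⇒ blocked
  4. Aa → Kk ← Cc ← Dd → Pp — Kk:collider[blocks]; Cc:chain[blocks]; Dd:fork[blocks] ⇒ blocked
  5. Aa → Kk ← Pp — Kk:collider[blocks] ⇒ blocked
All paths are blocked; Aa ⊥ Pp | {Cc, Dd, Gg, Ss} holds.

Yes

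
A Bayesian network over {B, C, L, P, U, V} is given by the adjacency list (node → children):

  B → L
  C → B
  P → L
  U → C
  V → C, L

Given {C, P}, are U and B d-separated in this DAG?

Yes

There are 2 undirected paths between U and B; checking each against the conditioning set {C, P}:
Path 1: U → C ← V → L ← B
  L is a collider here and neither L nor any of its descendants is conditioned on, so the collider stays closed — the path is blocked at L.
Path 2: U → C → B
  C is a chain here and C is conditioned on, so the path is blocked at C.
All paths are blocked; U ⊥ B | {C, P} holds.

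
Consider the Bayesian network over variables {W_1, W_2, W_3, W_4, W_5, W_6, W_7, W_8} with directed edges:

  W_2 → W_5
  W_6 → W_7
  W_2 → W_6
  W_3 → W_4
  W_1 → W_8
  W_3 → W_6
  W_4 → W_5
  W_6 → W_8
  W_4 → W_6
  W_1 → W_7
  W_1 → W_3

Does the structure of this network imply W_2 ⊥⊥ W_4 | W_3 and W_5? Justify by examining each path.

No

We examine all 5 paths between W_2 and W_4:
Path 1: W_2 → W_5 ← W_4
  W_5 is a collider and W_5 is conditioned on, which opens it — no node blocks this path, so it is active.
Path 2: W_2 → W_6 → W_7 ← W_1 → W_3 → W_4
  W_7 is a collider here and neither W_7 nor any of its descendants is conditioned on, so the collider stays closed — the path is blocked at W_7.
Path 3: W_2 → W_6 ← W_3 → W_4
  W_6 is a collider here and neither W_6 nor any of its descendants is conditioned on, so the collider stays closed — the path is blocked at W_6.
Path 4: W_2 → W_6 ← W_4
  W_6 is a collider here and neither W_6 nor any of its descendants is conditioned on, so the collider stays closed — the path is blocked at W_6.
Path 5: W_2 → W_6 → W_8 ← W_1 → W_3 → W_4
  W_8 is a collider here and neither W_8 nor any of its descendants is conditioned on, so the collider stays closed — the path is blocked at W_8.
Because an active path exists, W_2 and W_4 are not d-separated.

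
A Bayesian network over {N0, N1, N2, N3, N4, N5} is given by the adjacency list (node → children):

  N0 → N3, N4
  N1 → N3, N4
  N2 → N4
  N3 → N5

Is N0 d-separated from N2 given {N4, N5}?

Enumerating the 2 paths from N0 to N2 and testing each for blocking by {N4, N5}:
  1. N0 → N4 ← N2 — N4:collider[open] ⇒ active
  2. N0 → N3 ← N1 → N4 ← N2 — N3:collider[open]; N1:fork[open]; N4:collider[open] ⇒ active
Because an active path exists, N0 and N2 are not d-separated.

No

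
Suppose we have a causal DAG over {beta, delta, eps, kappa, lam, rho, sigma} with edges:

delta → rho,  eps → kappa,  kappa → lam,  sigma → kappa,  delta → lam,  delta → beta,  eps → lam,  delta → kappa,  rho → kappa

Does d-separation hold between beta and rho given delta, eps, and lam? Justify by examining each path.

There are 4 undirected paths between beta and rho; checking each against the conditioning set {delta, eps, lam}:
Path 1: beta ← delta → rho
  delta is a fork here and delta is conditioned on, so the path is blocked at delta.
Path 2: beta ← delta → kappa ← rho
  delta is a fork here and delta is conditioned on, so the path is blocked at delta.
Path 3: beta ← delta → lam ← kappa ← rho
  delta is a fork here and delta is conditioned on, so the path is blocked at delta.
Path 4: beta ← delta → lam ← eps → kappa ← rho
  delta is a fork here and delta is conditioned on, so the path is blocked at delta.
Since every path is blocked, d-separation holds.

Yes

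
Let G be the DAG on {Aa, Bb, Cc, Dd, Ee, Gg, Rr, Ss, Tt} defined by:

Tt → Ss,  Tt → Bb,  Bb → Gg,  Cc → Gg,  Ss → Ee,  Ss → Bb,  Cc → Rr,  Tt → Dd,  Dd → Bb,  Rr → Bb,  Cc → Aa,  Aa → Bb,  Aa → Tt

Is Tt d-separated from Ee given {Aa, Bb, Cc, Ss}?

There are 6 undirected paths between Tt and Ee; checking each against the conditioning set {Aa, Bb, Cc, Ss}:
Path 1: Tt → Dd → Bb ← Ss → Ee
  Ss is a fork here and Ss is conditioned on, so the path is blocked at Ss.
Path 2: Tt → Bb ← Ss → Ee
  Ss is a fork here and Ss is conditioned on, so the path is blocked at Ss.
Path 3: Tt ← Aa → Bb ← Ss → Ee
  Aa is a fork here and Aa is conditioned on, so the path is blocked at Aa.
Path 4: Tt ← Aa ← Cc → Rr → Bb ← Ss → Ee
  Aa is a chain here and Aa is conditioned on, so the path is blocked at Aa.
Path 5: Tt ← Aa ← Cc → Gg ← Bb ← Ss → Ee
  Aa is a chain here and Aa is conditioned on, so the path is blocked at Aa.
Path 6: Tt → Ss → Ee
  Ss is a chain here and Ss is conditioned on, so the path is blocked at Ss.
All paths are blocked; Tt ⊥ Ee | {Aa, Bb, Cc, Ss} holds.

Yes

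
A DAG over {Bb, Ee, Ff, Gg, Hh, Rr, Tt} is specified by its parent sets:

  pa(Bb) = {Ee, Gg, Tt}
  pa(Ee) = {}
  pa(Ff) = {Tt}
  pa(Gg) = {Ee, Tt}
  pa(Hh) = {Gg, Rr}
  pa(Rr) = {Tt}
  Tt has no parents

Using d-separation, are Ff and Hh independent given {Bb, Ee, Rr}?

We examine all 4 paths between Ff and Hh:
Path 1: Ff ← Tt → Gg → Hh
  Tt is a fork and Tt is not conditioned on; Gg is a chain and Gg is not conditioned on — no node blocks this path, so it is active.
Path 2: Ff ← Tt → Bb ← Gg → Hh
  Tt is a fork and Tt is not conditioned on; Bb is a collider and Bb is conditioned on, which opens it; Gg is a fork and Gg is not conditioned on — no node blocks this path, so it is active.
Path 3: Ff ← Tt → Bb ← Ee → Gg → Hh
  Ee is a fork here and Ee is conditioned on, so the path is blocked at Ee.
Path 4: Ff ← Tt → Rr → Hh
  Rr is a chain here and Rr is conditioned on, so the path is blocked at Rr.
At least one path is unblocked, so d-separation fails.

No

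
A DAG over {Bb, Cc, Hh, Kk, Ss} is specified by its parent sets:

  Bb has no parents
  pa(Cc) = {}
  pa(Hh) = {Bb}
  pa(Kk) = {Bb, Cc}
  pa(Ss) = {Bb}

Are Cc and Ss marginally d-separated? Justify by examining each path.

Yes

There is one path between Cc and Ss:
Path 1: Cc → Kk ← Bb → Ss
  Kk is a collider here and neither Kk nor any of its descendants is conditioned on, so the collider stays closed — the path is blocked at Kk.
Every path is blocked, so Cc and Ss are d-separated given ∅.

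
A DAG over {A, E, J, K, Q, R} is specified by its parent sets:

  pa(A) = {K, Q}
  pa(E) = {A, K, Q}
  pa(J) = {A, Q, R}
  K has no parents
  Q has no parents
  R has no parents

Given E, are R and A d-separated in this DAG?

Enumerating the 4 paths from R to A and testing each for blocking by {E}:
Path 1: R → J ← Q → E ← K → A
  J is a collider here and neither J nor any of its descendants is conditioned on, so the collider stays closed — the path is blocked at J.
Path 2: R → J ← Q → E ← A
  J is a collider here and neither J nor any of its descendants is conditioned on, so the collider stays closed — the path is blocked at J.
Path 3: R → J ← Q → A
  J is a collider here and neither J nor any of its descendants is conditioned on, so the collider stays closed — the path is blocked at J.
Path 4: R → J ← A
  J is a collider here and neither J nor any of its descendants is conditioned on, so the collider stays closed — the path is blocked at J.
Since every path is blocked, d-separation holds.

Yes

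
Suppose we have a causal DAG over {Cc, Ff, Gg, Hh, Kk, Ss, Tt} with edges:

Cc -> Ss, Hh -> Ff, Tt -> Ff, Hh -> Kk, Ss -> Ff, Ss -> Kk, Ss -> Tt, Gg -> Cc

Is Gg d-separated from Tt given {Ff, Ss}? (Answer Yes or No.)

Yes

Enumerating the 3 paths from Gg to Tt and testing each for blocking by {Ff, Ss}:
  1. Gg → Cc → Ss → Tt — Cc:chain[open]; Ss:chain[blocks] ⇒ blocked
  2. Gg → Cc → Ss → Ff ← Tt — Cc:chain[open]; Ss:chain[blocks]; Ff:collider[open] ⇒ blocked
  3. Gg → Cc → Ss → Kk ← Hh → Ff ← Tt — Cc:chain[open]; Ss:chain[blocks]; Kk:collider[blocks]; Hh:fork[open]; Ff:collider[open] ⇒ blocked
Since every path is blocked, d-separation holds.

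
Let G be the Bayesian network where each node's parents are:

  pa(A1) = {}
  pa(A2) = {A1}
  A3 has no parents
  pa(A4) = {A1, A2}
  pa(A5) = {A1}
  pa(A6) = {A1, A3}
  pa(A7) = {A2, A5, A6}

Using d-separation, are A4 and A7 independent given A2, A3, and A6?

No — A4 and A7 are not d-separated given {A2, A3, A6}.

We examine all 6 paths between A4 and A7:
Path 1: A4 ← A1 → A6 → A7
  A6 is a chain here and A6 is conditioned on, so the path is blocked at A6.
Path 2: A4 ← A1 → A5 → A7
  A1 is a fork and A1 is not conditioned on; A5 is a chain and A5 is not conditioned on — no node blocks this path, so it is active.
Path 3: A4 ← A1 → A2 → A7
  A2 is a chain here and A2 is conditioned on, so the path is blocked at A2.
Path 4: A4 ← A2 ← A1 → A6 → A7
  A2 is a chain here and A2 is conditioned on, so the path is blocked at A2.
Path 5: A4 ← A2 ← A1 → A5 → A7
  A2 is a chain here and A2 is conditioned on, so the path is blocked at A2.
Path 6: A4 ← A2 → A7
  A2 is a fork here and A2 is conditioned on, so the path is blocked at A2.
Since the path A4 ← A1 → A5 → A7 is active, A4 and A7 are not d-separated given {A2, A3, A6}.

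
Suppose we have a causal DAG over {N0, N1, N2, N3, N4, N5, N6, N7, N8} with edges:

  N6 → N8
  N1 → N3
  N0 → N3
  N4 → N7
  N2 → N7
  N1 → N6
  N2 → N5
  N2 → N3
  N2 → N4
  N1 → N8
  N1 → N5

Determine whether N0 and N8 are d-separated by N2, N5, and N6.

4 paths connect N0 and N8; each must be blocked for d-separation to hold:
Path 1: N0 → N3 ← N1 → N8
  N3 is a collider here and neither N3 nor any of its descendants is conditioned on, so the collider stays closed — the path is blocked at N3.
Path 2: N0 → N3 ← N1 → N6 → N8
  N3 is a collider here and neither N3 nor any of its descendants is conditioned on, so the collider stays closed — the path is blocked at N3.
Path 3: N0 → N3 ← N2 → N5 ← N1 → N8
  N3 is a collider here and neither N3 nor any of its descendants is conditioned on, so the collider stays closed — the path is blocked at N3.
Path 4: N0 → N3 ← N2 → N5 ← N1 → N6 → N8
  N3 is a collider here and neither N3 nor any of its descendants is conditioned on, so the collider stays closed — the path is blocked at N3.
Every path is blocked, so N0 and N8 are d-separated given {N2, N5, N6}.

Yes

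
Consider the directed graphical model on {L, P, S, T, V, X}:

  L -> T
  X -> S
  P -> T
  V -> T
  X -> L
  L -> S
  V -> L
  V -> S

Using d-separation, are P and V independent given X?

We examine all 4 paths between P and V:
  1. P → T ← L ← X → S ← V — T:collider[blocks]; L:chain[open]; X:fork[blocks]; S:collider[blocks] ⇒ blocked
  2. P → T ← L ← V — T:collider[blocks]; L:chain[open] ⇒ blocked
  3. P → T ← L → S ← V — T:collider[blocks]; L:fork[open]; S:collider[blocks] ⇒ blocked
  4. P → T ← V — T:collider[blocks] ⇒ blocked
Since every path is blocked, d-separation holds.

Yes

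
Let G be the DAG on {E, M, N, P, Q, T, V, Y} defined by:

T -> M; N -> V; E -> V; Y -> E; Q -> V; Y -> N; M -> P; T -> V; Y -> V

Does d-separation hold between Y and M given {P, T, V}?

Yes

Enumerating the 3 paths from Y to M and testing each for blocking by {P, T, V}:
  1. Y → N → V ← T → M — N:chain[open]; V:collider[open]; T:fork[blocks] ⇒ blocked
  2. Y → V ← T → M — V:collider[open]; T:fork[blocks] ⇒ blocked
  3. Y → E → V ← T → M — E:chain[open]; V:collider[open]; T:fork[blocks] ⇒ blocked
All paths are blocked; Y ⊥ M | {P, T, V} holds.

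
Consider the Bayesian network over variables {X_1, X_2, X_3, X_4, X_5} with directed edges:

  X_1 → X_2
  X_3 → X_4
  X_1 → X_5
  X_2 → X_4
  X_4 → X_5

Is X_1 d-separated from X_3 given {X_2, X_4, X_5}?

Yes

Enumerating the 2 paths from X_1 to X_3 and testing each for blocking by {X_2, X_4, X_5}:
Path 1: X_1 → X_5 ← X_4 ← X_3
  X_4 is a chain here and X_4 is conditioned on, so the path is blocked at X_4.
Path 2: X_1 → X_2 → X_4 ← X_3
  X_2 is a chain here and X_2 is conditioned on, so the path is blocked at X_2.
Every path is blocked, so X_1 and X_3 are d-separated given {X_2, X_4, X_5}.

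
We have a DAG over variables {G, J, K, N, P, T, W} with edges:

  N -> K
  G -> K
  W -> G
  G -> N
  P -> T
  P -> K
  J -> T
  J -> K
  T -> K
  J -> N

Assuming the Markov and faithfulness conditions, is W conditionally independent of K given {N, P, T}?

There are 5 undirected paths between W and K; checking each against the conditioning set {N, P, T}:
  1. W → G → N ← J → T ← P → K — G:chain[open]; N:collider[open]; J:fork[open]; T:collider[open]; P:fork[blocks] ⇒ blocked
  2. W → G → N ← J → T → K — G:chain[open]; N:collider[open]; J:fork[open]; T:chain[blocks] ⇒ blocked
  3. W → G → N ← J → K — G:chain[open]; N:collider[open]; J:fork[open] ⇒ active
  4. W → G → N → K — G:chain[open]; N:chain[blocks] ⇒ blocked
  5. W → G → K — G:chain[open] ⇒ active
Because an active path exists, W and K are not d-separated.

No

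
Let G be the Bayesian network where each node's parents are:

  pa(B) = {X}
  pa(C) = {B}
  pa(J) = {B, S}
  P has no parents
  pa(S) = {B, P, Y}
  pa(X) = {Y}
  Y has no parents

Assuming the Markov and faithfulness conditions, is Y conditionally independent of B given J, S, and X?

No

We examine all 3 paths between Y and B:
Path 1: Y → S → J ← B
  S is a chain here and S is conditioned on, so the path is blocked at S.
Path 2: Y → S ← B
  S is a collider and S is conditioned on, which opens it — no node blocks this path, so it is active.
Path 3: Y → X → B
  X is a chain here and X is conditioned on, so the path is blocked at X.
Since the path Y → S ← B is active, Y and B are not d-separated given {J, S, X}.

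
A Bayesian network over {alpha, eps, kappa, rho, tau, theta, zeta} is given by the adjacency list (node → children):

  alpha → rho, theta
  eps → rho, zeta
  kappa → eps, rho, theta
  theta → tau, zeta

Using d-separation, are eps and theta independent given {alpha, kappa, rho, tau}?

We examine all 5 paths between eps and theta:
Path 1: eps → rho ← alpha → theta
  alpha is a fork here and alpha is conditioned on, so the path is blocked at alpha.
Path 2: eps → rho ← kappa → theta
  kappa is a fork here and kappa is conditioned on, so the path is blocked at kappa.
Path 3: eps → zeta ← theta
  zeta is a collider here and neither zeta nor any of its descendants is conditioned on, so the collider stays closed — the path is blocked at zeta.
Path 4: eps ← kappa → rho ← alpha → theta
  kappa is a fork here and kappa is conditioned on, so the path is blocked at kappa.
Path 5: eps ← kappa → theta
  kappa is a fork here and kappa is conditioned on, so the path is blocked at kappa.
All paths are blocked; eps ⊥ theta | {alpha, kappa, rho, tau} holds.

Yes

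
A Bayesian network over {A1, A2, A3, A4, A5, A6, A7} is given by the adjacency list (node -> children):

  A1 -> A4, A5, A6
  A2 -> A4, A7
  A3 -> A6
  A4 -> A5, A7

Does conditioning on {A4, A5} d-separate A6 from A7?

No

There are 4 undirected paths between A6 and A7; checking each against the conditioning set {A4, A5}:
Path 1: A6 ← A1 → A4 ← A2 → A7
  A1 is a fork and A1 is not conditioned on; A4 is a collider and A4 is conditioned on, which opens it; A2 is a fork and A2 is not conditioned on — no node blocks this path, so it is active.
Path 2: A6 ← A1 → A4 → A7
  A4 is a chain here and A4 is conditioned on, so the path is blocked at A4.
Path 3: A6 ← A1 → A5 ← A4 ← A2 → A7
  A4 is a chain here and A4 is conditioned on, so the path is blocked at A4.
Path 4: A6 ← A1 → A5 ← A4 → A7
  A4 is a fork here and A4 is conditioned on, so the path is blocked at A4.
Because an active path exists, A6 and A7 are not d-separated.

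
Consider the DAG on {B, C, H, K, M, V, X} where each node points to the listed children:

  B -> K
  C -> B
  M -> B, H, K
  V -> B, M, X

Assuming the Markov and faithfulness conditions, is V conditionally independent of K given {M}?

No

We examine all 4 paths between V and K:
  1. V → M → K — M:chain[blocks] ⇒ blocked
  2. V → M → B → K — M:chain[blocks]; B:chain[open] ⇒ blocked
  3. V → B → K — B:chain[open] ⇒ active
  4. V → B ← M → K — B:collider[blocks]; M:fork[blocks] ⇒ blocked
Since the path V → B → K is active, V and K are not d-separated given {M}.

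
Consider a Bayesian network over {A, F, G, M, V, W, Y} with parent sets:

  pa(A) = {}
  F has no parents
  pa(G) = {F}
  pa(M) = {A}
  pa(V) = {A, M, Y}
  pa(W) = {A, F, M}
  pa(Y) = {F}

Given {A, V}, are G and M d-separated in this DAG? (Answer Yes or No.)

No

We examine all 6 paths between G and M:
Path 1: G ← F → W ← M
  W is a collider here and neither W nor any of its descendants is conditioned on, so the collider stays closed — the path is blocked at W.
Path 2: G ← F → W ← A → M
  W is a collider here and neither W nor any of its descendants is conditioned on, so the collider stays closed — the path is blocked at W.
Path 3: G ← F → W ← A → V ← M
  W is a collider here and neither W nor any of its descendants is conditioned on, so the collider stays closed — the path is blocked at W.
Path 4: G ← F → Y → V ← M
  F is a fork and F is not conditioned on; Y is a chain and Y is not conditioned on; V is a collider and V is conditioned on, which opens it — no node blocks this path, so it is active.
Path 5: G ← F → Y → V ← A → M
  A is a fork here and A is conditioned on, so the path is blocked at A.
Path 6: G ← F → Y → V ← A → W ← M
  A is a fork here and A is conditioned on, so the path is blocked at A.
Since the path G ← F → Y → V ← M is active, G and M are not d-separated given {A, V}.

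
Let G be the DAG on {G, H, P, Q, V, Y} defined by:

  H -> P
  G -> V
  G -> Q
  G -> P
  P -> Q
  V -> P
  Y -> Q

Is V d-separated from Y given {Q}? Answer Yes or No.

No

We examine all 4 paths between V and Y:
Path 1: V ← G → Q ← Y
  G is a fork and G is not conditioned on; Q is a collider and Q is conditioned on, which opens it — no node blocks this path, so it is active.
Path 2: V ← G → P → Q ← Y
  G is a fork and G is not conditioned on; P is a chain and P is not conditioned on; Q is a collider and Q is conditioned on, which opens it — no node blocks this path, so it is active.
Path 3: V → P ← G → Q ← Y
  P is a collider and its descendant Q is conditioned on, which opens it; G is a fork and G is not conditioned on; Q is a collider and Q is conditioned on, which opens it — no node blocks this path, so it is active.
Path 4: V → P → Q ← Y
  P is a chain and P is not conditioned on; Q is a collider and Q is conditioned on, which opens it — no node blocks this path, so it is active.
At least one path is unblocked, so d-separation fails.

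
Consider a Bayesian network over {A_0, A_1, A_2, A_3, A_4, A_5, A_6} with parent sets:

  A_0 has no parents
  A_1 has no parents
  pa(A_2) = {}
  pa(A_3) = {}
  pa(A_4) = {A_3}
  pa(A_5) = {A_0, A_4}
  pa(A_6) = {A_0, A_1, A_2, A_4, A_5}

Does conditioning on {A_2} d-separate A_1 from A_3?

Yes

3 paths connect A_1 and A_3; each must be blocked for d-separation to hold:
Path 1: A_1 → A_6 ← A_4 ← A_3
  A_6 is a collider here and neither A_6 nor any of its descendants is conditioned on, so the collider stays closed — the path is blocked at A_6.
Path 2: A_1 → A_6 ← A_5 ← A_4 ← A_3
  A_6 is a collider here and neither A_6 nor any of its descendants is conditioned on, so the collider stays closed — the path is blocked at A_6.
Path 3: A_1 → A_6 ← A_0 → A_5 ← A_4 ← A_3
  A_6 is a collider here and neither A_6 nor any of its descendants is conditioned on, so the collider stays closed — the path is blocked at A_6.
Every path is blocked, so A_1 and A_3 are d-separated given {A_2}.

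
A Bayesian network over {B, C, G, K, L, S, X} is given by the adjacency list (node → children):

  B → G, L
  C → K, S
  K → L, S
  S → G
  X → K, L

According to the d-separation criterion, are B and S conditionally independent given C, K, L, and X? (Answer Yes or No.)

Yes — B and S are d-separated given {C, K, L, X}.

There are 5 undirected paths between B and S; checking each against the conditioning set {C, K, L, X}:
  1. B → G ← S — G:collider[blocks] ⇒ blocked
  2. B → L ← K → S — L:collider[open]; K:fork[blocks] ⇒ blocked
  3. B → L ← K ← C → S — L:collider[open]; K:chain[blocks]; C:fork[blocks] ⇒ blocked
  4. B → L ← X → K → S — L:collider[open]; X:fork[blocks]; K:chain[blocks] ⇒ blocked
  5. B → L ← X → K ← C → S — L:collider[open]; X:fork[blocks]; K:collider[open]; C:fork[blocks] ⇒ blocked
Every path is blocked, so B and S are d-separated given {C, K, L, X}.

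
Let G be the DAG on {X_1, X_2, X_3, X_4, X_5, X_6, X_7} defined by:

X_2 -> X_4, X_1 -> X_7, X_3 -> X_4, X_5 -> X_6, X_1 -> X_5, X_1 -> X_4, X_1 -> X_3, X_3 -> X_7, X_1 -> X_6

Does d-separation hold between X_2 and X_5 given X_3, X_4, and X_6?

No — X_2 and X_5 are not d-separated given {X_3, X_4, X_6}.

We examine all 6 paths between X_2 and X_5:
  1. X_2 → X_4 ← X_1 → X_6 ← X_5 — X_4:collider[open]; X_1:fork[open]; X_6:collider[open] ⇒ active
  2. X_2 → X_4 ← X_1 → X_5 — X_4:collider[open]; X_1:fork[open] ⇒ active
  3. X_2 → X_4 ← X_3 ← X_1 → X_6 ← X_5 — X_4:collider[open]; X_3:chain[blocks]; X_1:fork[open]; X_6:collider[open] ⇒ blocked
  4. X_2 → X_4 ← X_3 ← X_1 → X_5 — X_4:collider[open]; X_3:chain[blocks]; X_1:fork[open] ⇒ blocked
  5. X_2 → X_4 ← X_3 → X_7 ← X_1 → X_6 ← X_5 — X_4:collider[open]; X_3:fork[blocks]; X_7:collider[blocks]; X_1:fork[open]; X_6:collider[open] ⇒ blocked
  6. X_2 → X_4 ← X_3 → X_7 ← X_1 → X_5 — X_4:collider[open]; X_3:fork[blocks]; X_7:collider[blocks]; X_1:fork[open] ⇒ blocked
Because an active path exists, X_2 and X_5 are not d-separated.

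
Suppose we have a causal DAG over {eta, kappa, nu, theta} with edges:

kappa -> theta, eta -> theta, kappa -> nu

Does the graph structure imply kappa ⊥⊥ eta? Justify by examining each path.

The only undirected path from kappa to eta is:
Path 1: kappa → theta ← eta
  theta is a collider here and neither theta nor any of its descendants is conditioned on, so the collider stays closed — the path is blocked at theta.
Every path is blocked, so kappa and eta are d-separated given ∅.

Yes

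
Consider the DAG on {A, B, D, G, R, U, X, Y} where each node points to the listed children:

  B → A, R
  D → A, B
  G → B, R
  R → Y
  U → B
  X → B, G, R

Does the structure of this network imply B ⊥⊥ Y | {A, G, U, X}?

No

There are 5 undirected paths between B and Y; checking each against the conditioning set {A, G, U, X}:
Path 1: B ← X → R → Y
  X is a fork here and X is conditioned on, so the path is blocked at X.
Path 2: B ← X → G → R → Y
  X is a fork here and X is conditioned on, so the path is blocked at X.
Path 3: B → R → Y
  R is a chain and R is not conditioned on — no node blocks this path, so it is active.
Path 4: B ← G ← X → R → Y
  G is a chain here and G is conditioned on, so the path is blocked at G.
Path 5: B ← G → R → Y
  G is a fork here and G is conditioned on, so the path is blocked at G.
Because an active path exists, B and Y are not d-separated.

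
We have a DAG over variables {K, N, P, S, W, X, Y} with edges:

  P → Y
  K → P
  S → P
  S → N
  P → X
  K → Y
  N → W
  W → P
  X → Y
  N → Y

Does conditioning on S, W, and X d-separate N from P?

5 paths connect N and P; each must be blocked for d-separation to hold:
  1. N ← S → P — S:fork[blocks] ⇒ blocked
  2. N → W → P — W:chain[blocks] ⇒ blocked
  3. N → Y ← K → P — Y:collider[blocks]; K:fork[open] ⇒ blocked
  4. N → Y ← X ← P — Y:collider[blocks]; X:chain[blocks] ⇒ blocked
  5. N → Y ← P — Y:collider[blocks] ⇒ blocked
Since every path is blocked, d-separation holds.

Yes — N and P are d-separated given {S, W, X}.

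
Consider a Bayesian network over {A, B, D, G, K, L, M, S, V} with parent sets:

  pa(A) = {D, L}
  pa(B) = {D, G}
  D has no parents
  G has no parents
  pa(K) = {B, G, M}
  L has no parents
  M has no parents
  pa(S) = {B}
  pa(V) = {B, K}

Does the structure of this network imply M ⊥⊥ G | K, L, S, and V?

Enumerating the 3 paths from M to G and testing each for blocking by {K, L, S, V}:
Path 1: M → K ← B ← G
  K is a collider and K is conditioned on, which opens it; B is a chain and B is not conditioned on — no node blocks this path, so it is active.
Path 2: M → K ← G
  K is a collider and K is conditioned on, which opens it — no node blocks this path, so it is active.
Path 3: M → K → V ← B ← G
  K is a chain here and K is conditioned on, so the path is blocked at K.
At least one path is unblocked, so d-separation fails.

No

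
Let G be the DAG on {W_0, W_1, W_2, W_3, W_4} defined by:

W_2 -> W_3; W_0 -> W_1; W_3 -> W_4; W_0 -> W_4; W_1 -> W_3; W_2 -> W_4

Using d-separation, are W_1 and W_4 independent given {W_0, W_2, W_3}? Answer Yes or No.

Yes

Enumerating the 3 paths from W_1 to W_4 and testing each for blocking by {W_0, W_2, W_3}:
Path 1: W_1 → W_3 → W_4
  W_3 is a chain here and W_3 is conditioned on, so the path is blocked at W_3.
Path 2: W_1 → W_3 ← W_2 → W_4
  W_2 is a fork here and W_2 is conditioned on, so the path is blocked at W_2.
Path 3: W_1 ← W_0 → W_4
  W_0 is a fork here and W_0 is conditioned on, so the path is blocked at W_0.
All paths are blocked; W_1 ⊥ W_4 | {W_0, W_2, W_3} holds.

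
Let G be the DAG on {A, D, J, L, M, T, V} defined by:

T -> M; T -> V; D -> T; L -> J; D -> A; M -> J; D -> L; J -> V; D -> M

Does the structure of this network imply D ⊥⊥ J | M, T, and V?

No

5 paths connect D and J; each must be blocked for d-separation to hold:
Path 1: D → T → V ← J
  T is a chain here and T is conditioned on, so the path is blocked at T.
Path 2: D → T → M → J
  T is a chain here and T is conditioned on, so the path is blocked at T.
Path 3: D → L → J
  L is a chain and L is not conditioned on — no node blocks this path, so it is active.
Path 4: D → M ← T → V ← J
  T is a fork here and T is conditioned on, so the path is blocked at T.
Path 5: D → M → J
  M is a chain here and M is conditioned on, so the path is blocked at M.
Because an active path exists, D and J are not d-separated.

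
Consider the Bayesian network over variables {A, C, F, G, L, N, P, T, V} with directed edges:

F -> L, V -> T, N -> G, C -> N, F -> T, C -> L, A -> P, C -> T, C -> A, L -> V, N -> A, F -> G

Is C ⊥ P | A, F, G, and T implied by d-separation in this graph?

Yes

There are 6 undirected paths between C and P; checking each against the conditioning set {A, F, G, T}:
  1. C → N → A → P — N:chain[open]; A:chain[blocks] ⇒ blocked
  2. C → L ← F → G ← N → A → P — L:collider[open]; F:fork[blocks]; G:collider[open]; N:fork[open]; A:chain[blocks] ⇒ blocked
  3. C → L → V → T ← F → G ← N → A → P — L:chain[open]; V:chain[open]; T:collider[open]; F:fork[blocks]; G:collider[open]; N:fork[open]; A:chain[blocks] ⇒ blocked
  4. C → A → P — A:chain[blocks] ⇒ blocked
  5. C → T ← F → G ← N → A → P — T:collider[open]; F:fork[blocks]; G:collider[open]; N:fork[open]; A:chain[blocks] ⇒ blocked
  6. C → T ← V ← L ← F → G ← N → A → P — T:collider[open]; V:chain[open]; L:chain[open]; F:fork[blocks]; G:collider[open]; N:fork[open]; A:chain[blocks] ⇒ blocked
All paths are blocked; C ⊥ P | {A, F, G, T} holds.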